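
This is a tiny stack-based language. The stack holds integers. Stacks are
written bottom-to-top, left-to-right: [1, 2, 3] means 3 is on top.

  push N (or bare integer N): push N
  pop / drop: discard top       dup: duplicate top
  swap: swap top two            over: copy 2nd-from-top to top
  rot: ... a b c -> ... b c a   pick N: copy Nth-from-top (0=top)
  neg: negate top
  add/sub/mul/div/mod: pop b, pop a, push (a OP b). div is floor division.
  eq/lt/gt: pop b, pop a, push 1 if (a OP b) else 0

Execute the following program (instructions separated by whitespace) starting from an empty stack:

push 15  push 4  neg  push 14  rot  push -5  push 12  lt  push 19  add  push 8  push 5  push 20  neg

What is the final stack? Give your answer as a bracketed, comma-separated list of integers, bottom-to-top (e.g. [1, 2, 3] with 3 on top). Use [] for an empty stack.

Answer: [-4, 14, 15, 20, 8, 5, -20]

Derivation:
After 'push 15': [15]
After 'push 4': [15, 4]
After 'neg': [15, -4]
After 'push 14': [15, -4, 14]
After 'rot': [-4, 14, 15]
After 'push -5': [-4, 14, 15, -5]
After 'push 12': [-4, 14, 15, -5, 12]
After 'lt': [-4, 14, 15, 1]
After 'push 19': [-4, 14, 15, 1, 19]
After 'add': [-4, 14, 15, 20]
After 'push 8': [-4, 14, 15, 20, 8]
After 'push 5': [-4, 14, 15, 20, 8, 5]
After 'push 20': [-4, 14, 15, 20, 8, 5, 20]
After 'neg': [-4, 14, 15, 20, 8, 5, -20]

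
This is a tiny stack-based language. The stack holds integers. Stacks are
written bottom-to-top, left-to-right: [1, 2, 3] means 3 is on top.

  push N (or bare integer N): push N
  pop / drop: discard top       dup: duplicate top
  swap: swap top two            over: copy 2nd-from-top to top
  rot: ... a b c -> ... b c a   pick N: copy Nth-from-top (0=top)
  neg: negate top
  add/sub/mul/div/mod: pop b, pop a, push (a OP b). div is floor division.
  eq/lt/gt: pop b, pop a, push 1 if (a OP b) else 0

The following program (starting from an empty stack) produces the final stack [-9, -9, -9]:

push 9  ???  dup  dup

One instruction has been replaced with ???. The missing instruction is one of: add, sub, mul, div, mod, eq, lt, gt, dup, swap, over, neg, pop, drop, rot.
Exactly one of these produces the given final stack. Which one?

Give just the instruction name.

Stack before ???: [9]
Stack after ???:  [-9]
The instruction that transforms [9] -> [-9] is: neg

Answer: neg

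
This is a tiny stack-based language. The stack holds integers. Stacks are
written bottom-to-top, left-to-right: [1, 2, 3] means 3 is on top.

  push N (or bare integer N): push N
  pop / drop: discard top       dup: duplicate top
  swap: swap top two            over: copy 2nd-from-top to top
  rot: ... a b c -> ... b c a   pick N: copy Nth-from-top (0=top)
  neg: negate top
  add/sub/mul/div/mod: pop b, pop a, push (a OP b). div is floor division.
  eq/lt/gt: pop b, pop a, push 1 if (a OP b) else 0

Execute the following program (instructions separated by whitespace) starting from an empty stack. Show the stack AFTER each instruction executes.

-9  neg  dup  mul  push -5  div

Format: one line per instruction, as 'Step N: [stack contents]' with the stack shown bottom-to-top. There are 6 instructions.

Step 1: [-9]
Step 2: [9]
Step 3: [9, 9]
Step 4: [81]
Step 5: [81, -5]
Step 6: [-17]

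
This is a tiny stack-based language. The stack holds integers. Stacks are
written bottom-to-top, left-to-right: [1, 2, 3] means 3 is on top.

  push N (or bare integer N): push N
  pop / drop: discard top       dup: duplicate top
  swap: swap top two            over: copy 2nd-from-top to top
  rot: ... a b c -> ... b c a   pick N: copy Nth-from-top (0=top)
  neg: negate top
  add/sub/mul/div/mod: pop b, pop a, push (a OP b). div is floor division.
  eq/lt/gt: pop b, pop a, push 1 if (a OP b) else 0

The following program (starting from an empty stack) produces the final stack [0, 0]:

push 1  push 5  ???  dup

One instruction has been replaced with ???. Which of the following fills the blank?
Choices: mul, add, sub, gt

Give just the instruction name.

Answer: gt

Derivation:
Stack before ???: [1, 5]
Stack after ???:  [0]
Checking each choice:
  mul: produces [5, 5]
  add: produces [6, 6]
  sub: produces [-4, -4]
  gt: MATCH


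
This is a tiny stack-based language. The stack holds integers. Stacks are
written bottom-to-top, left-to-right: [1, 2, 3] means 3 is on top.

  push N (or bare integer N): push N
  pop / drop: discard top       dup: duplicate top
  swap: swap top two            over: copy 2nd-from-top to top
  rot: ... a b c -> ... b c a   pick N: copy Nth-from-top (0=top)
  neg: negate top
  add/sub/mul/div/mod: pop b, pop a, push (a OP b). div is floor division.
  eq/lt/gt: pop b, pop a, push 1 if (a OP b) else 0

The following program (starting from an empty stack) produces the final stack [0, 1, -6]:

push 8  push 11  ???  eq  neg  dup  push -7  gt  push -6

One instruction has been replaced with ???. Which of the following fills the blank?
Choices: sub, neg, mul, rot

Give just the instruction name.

Answer: neg

Derivation:
Stack before ???: [8, 11]
Stack after ???:  [8, -11]
Checking each choice:
  sub: stack underflow (need 2, have 1)
  neg: MATCH
  mul: stack underflow (need 2, have 1)
  rot: stack underflow (need 3, have 2)


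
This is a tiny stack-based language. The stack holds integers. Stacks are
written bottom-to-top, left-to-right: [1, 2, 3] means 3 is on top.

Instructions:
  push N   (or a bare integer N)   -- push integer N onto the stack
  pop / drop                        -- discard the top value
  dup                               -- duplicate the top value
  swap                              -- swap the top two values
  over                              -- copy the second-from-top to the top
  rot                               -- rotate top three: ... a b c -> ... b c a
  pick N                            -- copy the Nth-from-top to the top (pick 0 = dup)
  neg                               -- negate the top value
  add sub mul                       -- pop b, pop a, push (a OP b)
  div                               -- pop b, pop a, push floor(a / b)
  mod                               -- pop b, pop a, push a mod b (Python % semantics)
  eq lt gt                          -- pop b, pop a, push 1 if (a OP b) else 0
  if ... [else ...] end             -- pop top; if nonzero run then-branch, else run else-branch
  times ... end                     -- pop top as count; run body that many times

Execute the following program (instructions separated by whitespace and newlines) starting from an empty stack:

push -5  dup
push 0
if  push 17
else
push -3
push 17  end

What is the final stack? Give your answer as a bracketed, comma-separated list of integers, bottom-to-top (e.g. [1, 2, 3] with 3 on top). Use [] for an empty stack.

After 'push -5': [-5]
After 'dup': [-5, -5]
After 'push 0': [-5, -5, 0]
After 'if': [-5, -5]
After 'push -3': [-5, -5, -3]
After 'push 17': [-5, -5, -3, 17]

Answer: [-5, -5, -3, 17]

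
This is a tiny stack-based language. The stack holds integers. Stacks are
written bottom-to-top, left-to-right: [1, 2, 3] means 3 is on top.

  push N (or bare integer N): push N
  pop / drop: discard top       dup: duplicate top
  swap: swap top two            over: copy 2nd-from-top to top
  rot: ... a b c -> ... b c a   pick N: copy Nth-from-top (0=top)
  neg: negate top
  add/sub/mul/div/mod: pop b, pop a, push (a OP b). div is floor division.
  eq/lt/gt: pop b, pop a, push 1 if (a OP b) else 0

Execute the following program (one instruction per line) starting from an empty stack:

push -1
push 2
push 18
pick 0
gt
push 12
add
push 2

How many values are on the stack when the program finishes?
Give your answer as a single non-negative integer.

After 'push -1': stack = [-1] (depth 1)
After 'push 2': stack = [-1, 2] (depth 2)
After 'push 18': stack = [-1, 2, 18] (depth 3)
After 'pick 0': stack = [-1, 2, 18, 18] (depth 4)
After 'gt': stack = [-1, 2, 0] (depth 3)
After 'push 12': stack = [-1, 2, 0, 12] (depth 4)
After 'add': stack = [-1, 2, 12] (depth 3)
After 'push 2': stack = [-1, 2, 12, 2] (depth 4)

Answer: 4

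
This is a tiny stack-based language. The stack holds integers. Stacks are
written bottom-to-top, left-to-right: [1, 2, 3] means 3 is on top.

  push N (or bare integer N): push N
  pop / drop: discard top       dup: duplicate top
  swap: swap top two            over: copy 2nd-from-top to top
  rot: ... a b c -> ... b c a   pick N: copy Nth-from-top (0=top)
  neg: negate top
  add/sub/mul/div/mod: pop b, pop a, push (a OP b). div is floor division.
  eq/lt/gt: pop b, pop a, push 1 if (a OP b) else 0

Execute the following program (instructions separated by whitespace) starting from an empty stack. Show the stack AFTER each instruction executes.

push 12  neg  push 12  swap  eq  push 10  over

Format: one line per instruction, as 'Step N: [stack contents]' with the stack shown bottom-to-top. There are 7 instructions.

Step 1: [12]
Step 2: [-12]
Step 3: [-12, 12]
Step 4: [12, -12]
Step 5: [0]
Step 6: [0, 10]
Step 7: [0, 10, 0]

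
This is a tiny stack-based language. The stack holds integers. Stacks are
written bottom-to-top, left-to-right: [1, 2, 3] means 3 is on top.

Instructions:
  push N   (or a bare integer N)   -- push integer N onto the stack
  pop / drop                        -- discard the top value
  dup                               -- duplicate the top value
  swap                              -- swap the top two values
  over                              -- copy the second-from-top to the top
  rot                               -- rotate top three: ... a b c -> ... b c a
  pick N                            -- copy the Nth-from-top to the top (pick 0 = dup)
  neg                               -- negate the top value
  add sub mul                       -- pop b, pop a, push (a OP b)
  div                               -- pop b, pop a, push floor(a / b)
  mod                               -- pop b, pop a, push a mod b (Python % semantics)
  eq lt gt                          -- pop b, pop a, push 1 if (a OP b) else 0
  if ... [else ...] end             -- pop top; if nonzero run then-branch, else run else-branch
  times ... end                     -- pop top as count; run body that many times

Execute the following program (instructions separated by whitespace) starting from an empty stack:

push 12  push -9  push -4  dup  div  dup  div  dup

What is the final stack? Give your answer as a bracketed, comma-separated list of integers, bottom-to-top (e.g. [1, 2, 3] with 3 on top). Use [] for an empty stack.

Answer: [12, -9, 1, 1]

Derivation:
After 'push 12': [12]
After 'push -9': [12, -9]
After 'push -4': [12, -9, -4]
After 'dup': [12, -9, -4, -4]
After 'div': [12, -9, 1]
After 'dup': [12, -9, 1, 1]
After 'div': [12, -9, 1]
After 'dup': [12, -9, 1, 1]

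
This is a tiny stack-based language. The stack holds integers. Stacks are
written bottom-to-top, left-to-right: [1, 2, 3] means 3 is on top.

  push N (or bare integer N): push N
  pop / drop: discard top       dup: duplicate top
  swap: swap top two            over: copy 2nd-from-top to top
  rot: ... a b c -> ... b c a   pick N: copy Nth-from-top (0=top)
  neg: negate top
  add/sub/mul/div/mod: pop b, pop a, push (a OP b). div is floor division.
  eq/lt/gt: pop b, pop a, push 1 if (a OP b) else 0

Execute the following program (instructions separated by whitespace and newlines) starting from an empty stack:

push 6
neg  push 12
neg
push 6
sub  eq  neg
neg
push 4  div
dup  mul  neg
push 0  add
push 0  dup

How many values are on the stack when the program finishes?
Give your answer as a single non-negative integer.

After 'push 6': stack = [6] (depth 1)
After 'neg': stack = [-6] (depth 1)
After 'push 12': stack = [-6, 12] (depth 2)
After 'neg': stack = [-6, -12] (depth 2)
After 'push 6': stack = [-6, -12, 6] (depth 3)
After 'sub': stack = [-6, -18] (depth 2)
After 'eq': stack = [0] (depth 1)
After 'neg': stack = [0] (depth 1)
After 'neg': stack = [0] (depth 1)
After 'push 4': stack = [0, 4] (depth 2)
After 'div': stack = [0] (depth 1)
After 'dup': stack = [0, 0] (depth 2)
After 'mul': stack = [0] (depth 1)
After 'neg': stack = [0] (depth 1)
After 'push 0': stack = [0, 0] (depth 2)
After 'add': stack = [0] (depth 1)
After 'push 0': stack = [0, 0] (depth 2)
After 'dup': stack = [0, 0, 0] (depth 3)

Answer: 3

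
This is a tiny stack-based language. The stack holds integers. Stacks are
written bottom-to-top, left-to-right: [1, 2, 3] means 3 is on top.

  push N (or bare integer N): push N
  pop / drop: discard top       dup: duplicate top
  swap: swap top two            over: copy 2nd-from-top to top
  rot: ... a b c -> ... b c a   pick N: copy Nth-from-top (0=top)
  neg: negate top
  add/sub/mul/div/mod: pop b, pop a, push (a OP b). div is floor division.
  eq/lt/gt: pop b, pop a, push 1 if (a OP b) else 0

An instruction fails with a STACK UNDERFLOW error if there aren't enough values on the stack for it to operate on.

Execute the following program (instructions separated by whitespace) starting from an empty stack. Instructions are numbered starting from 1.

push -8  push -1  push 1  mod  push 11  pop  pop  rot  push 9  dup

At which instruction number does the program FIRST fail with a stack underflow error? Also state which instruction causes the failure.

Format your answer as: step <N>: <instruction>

Answer: step 8: rot

Derivation:
Step 1 ('push -8'): stack = [-8], depth = 1
Step 2 ('push -1'): stack = [-8, -1], depth = 2
Step 3 ('push 1'): stack = [-8, -1, 1], depth = 3
Step 4 ('mod'): stack = [-8, 0], depth = 2
Step 5 ('push 11'): stack = [-8, 0, 11], depth = 3
Step 6 ('pop'): stack = [-8, 0], depth = 2
Step 7 ('pop'): stack = [-8], depth = 1
Step 8 ('rot'): needs 3 value(s) but depth is 1 — STACK UNDERFLOW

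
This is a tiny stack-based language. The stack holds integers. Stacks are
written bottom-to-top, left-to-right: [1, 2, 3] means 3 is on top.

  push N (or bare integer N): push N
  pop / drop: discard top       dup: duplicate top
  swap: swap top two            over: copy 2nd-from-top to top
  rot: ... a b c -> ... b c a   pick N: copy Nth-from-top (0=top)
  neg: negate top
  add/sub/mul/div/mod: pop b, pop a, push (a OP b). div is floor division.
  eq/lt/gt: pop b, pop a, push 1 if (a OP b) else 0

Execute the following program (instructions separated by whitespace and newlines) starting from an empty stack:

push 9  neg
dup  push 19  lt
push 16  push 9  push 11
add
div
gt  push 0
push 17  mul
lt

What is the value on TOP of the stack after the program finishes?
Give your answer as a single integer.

After 'push 9': [9]
After 'neg': [-9]
After 'dup': [-9, -9]
After 'push 19': [-9, -9, 19]
After 'lt': [-9, 1]
After 'push 16': [-9, 1, 16]
After 'push 9': [-9, 1, 16, 9]
After 'push 11': [-9, 1, 16, 9, 11]
After 'add': [-9, 1, 16, 20]
After 'div': [-9, 1, 0]
After 'gt': [-9, 1]
After 'push 0': [-9, 1, 0]
After 'push 17': [-9, 1, 0, 17]
After 'mul': [-9, 1, 0]
After 'lt': [-9, 0]

Answer: 0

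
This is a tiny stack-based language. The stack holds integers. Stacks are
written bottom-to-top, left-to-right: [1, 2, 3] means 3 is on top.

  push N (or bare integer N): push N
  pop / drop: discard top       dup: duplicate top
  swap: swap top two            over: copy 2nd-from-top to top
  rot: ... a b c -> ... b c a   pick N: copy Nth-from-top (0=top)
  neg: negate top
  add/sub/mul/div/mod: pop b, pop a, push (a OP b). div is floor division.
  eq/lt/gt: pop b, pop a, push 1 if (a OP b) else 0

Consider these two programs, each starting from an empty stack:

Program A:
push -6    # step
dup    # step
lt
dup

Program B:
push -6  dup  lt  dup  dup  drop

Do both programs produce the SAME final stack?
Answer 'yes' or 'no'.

Program A trace:
  After 'push -6': [-6]
  After 'dup': [-6, -6]
  After 'lt': [0]
  After 'dup': [0, 0]
Program A final stack: [0, 0]

Program B trace:
  After 'push -6': [-6]
  After 'dup': [-6, -6]
  After 'lt': [0]
  After 'dup': [0, 0]
  After 'dup': [0, 0, 0]
  After 'drop': [0, 0]
Program B final stack: [0, 0]
Same: yes

Answer: yes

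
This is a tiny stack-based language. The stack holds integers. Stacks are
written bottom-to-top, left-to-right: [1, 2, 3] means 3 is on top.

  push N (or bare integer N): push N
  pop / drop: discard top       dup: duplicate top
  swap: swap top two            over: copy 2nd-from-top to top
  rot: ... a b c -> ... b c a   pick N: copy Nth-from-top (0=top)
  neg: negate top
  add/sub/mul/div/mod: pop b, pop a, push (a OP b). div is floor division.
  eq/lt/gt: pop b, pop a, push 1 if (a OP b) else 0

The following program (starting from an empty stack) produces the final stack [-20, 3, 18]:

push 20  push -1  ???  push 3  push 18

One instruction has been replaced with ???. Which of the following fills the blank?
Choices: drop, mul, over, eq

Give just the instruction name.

Stack before ???: [20, -1]
Stack after ???:  [-20]
Checking each choice:
  drop: produces [20, 3, 18]
  mul: MATCH
  over: produces [20, -1, 20, 3, 18]
  eq: produces [0, 3, 18]


Answer: mul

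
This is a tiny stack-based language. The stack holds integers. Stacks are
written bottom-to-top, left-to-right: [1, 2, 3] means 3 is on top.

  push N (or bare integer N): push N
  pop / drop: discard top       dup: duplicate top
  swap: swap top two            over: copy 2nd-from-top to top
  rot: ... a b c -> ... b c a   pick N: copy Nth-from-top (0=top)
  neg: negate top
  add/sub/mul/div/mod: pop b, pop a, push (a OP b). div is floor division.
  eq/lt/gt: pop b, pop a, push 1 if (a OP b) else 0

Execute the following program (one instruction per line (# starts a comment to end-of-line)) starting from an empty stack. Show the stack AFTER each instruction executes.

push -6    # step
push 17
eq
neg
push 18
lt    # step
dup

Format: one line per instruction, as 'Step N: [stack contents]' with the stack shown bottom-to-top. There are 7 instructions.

Step 1: [-6]
Step 2: [-6, 17]
Step 3: [0]
Step 4: [0]
Step 5: [0, 18]
Step 6: [1]
Step 7: [1, 1]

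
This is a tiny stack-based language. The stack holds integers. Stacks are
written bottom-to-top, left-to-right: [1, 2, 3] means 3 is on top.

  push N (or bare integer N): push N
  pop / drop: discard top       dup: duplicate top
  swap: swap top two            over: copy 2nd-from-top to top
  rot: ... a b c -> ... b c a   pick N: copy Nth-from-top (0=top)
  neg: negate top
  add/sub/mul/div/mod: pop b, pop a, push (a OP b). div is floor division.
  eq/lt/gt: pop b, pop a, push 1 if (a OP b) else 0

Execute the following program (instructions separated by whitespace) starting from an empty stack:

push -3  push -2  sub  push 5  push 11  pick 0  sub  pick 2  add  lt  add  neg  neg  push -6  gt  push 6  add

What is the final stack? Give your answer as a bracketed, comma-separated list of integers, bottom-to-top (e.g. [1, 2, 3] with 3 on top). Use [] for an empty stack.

Answer: [7]

Derivation:
After 'push -3': [-3]
After 'push -2': [-3, -2]
After 'sub': [-1]
After 'push 5': [-1, 5]
After 'push 11': [-1, 5, 11]
After 'pick 0': [-1, 5, 11, 11]
After 'sub': [-1, 5, 0]
After 'pick 2': [-1, 5, 0, -1]
After 'add': [-1, 5, -1]
After 'lt': [-1, 0]
After 'add': [-1]
After 'neg': [1]
After 'neg': [-1]
After 'push -6': [-1, -6]
After 'gt': [1]
After 'push 6': [1, 6]
After 'add': [7]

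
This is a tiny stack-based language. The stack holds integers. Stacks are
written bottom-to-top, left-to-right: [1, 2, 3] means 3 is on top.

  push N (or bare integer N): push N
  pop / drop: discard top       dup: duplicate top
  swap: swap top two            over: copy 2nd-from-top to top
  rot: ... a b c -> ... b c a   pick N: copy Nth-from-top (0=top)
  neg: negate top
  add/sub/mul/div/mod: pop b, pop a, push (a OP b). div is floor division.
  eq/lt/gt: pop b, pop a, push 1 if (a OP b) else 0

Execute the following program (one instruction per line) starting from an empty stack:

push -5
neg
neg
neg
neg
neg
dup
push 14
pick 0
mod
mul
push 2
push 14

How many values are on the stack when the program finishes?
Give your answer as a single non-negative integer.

After 'push -5': stack = [-5] (depth 1)
After 'neg': stack = [5] (depth 1)
After 'neg': stack = [-5] (depth 1)
After 'neg': stack = [5] (depth 1)
After 'neg': stack = [-5] (depth 1)
After 'neg': stack = [5] (depth 1)
After 'dup': stack = [5, 5] (depth 2)
After 'push 14': stack = [5, 5, 14] (depth 3)
After 'pick 0': stack = [5, 5, 14, 14] (depth 4)
After 'mod': stack = [5, 5, 0] (depth 3)
After 'mul': stack = [5, 0] (depth 2)
After 'push 2': stack = [5, 0, 2] (depth 3)
After 'push 14': stack = [5, 0, 2, 14] (depth 4)

Answer: 4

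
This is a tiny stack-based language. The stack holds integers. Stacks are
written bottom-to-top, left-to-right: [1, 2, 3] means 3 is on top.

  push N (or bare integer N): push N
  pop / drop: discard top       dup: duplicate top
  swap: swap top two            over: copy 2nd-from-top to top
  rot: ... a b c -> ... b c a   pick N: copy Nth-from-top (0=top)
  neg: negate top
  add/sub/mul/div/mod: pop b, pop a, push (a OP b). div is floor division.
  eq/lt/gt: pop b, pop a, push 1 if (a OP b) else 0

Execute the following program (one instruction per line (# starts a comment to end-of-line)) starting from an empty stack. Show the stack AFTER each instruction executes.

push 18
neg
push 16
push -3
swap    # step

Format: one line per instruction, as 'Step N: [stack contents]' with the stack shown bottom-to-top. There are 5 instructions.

Step 1: [18]
Step 2: [-18]
Step 3: [-18, 16]
Step 4: [-18, 16, -3]
Step 5: [-18, -3, 16]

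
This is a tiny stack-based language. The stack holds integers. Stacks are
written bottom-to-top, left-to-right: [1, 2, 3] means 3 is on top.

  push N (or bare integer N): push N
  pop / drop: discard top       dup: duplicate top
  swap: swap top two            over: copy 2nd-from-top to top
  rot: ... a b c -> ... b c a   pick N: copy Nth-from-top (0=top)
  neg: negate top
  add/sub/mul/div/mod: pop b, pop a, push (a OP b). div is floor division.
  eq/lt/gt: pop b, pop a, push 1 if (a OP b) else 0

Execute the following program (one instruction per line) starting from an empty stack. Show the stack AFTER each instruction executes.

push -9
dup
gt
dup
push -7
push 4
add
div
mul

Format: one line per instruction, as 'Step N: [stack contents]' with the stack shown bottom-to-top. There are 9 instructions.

Step 1: [-9]
Step 2: [-9, -9]
Step 3: [0]
Step 4: [0, 0]
Step 5: [0, 0, -7]
Step 6: [0, 0, -7, 4]
Step 7: [0, 0, -3]
Step 8: [0, 0]
Step 9: [0]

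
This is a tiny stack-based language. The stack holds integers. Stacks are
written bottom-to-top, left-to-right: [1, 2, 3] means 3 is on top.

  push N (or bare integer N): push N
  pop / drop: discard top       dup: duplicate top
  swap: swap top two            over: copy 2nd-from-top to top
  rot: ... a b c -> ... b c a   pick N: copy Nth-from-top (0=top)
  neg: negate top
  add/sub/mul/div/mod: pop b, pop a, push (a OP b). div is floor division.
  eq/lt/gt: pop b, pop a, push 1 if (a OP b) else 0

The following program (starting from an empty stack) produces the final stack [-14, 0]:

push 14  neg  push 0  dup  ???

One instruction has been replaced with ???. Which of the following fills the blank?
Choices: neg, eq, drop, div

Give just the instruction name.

Answer: drop

Derivation:
Stack before ???: [-14, 0, 0]
Stack after ???:  [-14, 0]
Checking each choice:
  neg: produces [-14, 0, 0]
  eq: produces [-14, 1]
  drop: MATCH
  div: division by zero


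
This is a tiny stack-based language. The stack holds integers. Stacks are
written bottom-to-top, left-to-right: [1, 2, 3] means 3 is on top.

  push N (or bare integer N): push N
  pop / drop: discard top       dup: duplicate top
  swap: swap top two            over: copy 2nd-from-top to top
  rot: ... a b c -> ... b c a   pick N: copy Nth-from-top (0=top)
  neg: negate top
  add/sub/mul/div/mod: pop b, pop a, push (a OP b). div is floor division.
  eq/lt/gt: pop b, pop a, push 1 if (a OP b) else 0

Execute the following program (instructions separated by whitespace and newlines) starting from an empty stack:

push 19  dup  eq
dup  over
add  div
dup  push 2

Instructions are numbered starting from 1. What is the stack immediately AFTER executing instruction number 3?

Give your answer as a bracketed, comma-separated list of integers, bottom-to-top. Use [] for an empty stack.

Step 1 ('push 19'): [19]
Step 2 ('dup'): [19, 19]
Step 3 ('eq'): [1]

Answer: [1]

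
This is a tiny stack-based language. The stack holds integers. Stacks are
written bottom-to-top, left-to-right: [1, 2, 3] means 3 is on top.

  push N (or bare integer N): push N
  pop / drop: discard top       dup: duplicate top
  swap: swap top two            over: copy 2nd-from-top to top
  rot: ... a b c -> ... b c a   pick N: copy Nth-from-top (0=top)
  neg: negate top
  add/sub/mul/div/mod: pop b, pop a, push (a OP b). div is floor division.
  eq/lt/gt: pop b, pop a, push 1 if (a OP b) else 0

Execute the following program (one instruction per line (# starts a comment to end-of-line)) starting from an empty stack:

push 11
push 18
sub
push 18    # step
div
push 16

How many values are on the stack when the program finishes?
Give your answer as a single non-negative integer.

After 'push 11': stack = [11] (depth 1)
After 'push 18': stack = [11, 18] (depth 2)
After 'sub': stack = [-7] (depth 1)
After 'push 18': stack = [-7, 18] (depth 2)
After 'div': stack = [-1] (depth 1)
After 'push 16': stack = [-1, 16] (depth 2)

Answer: 2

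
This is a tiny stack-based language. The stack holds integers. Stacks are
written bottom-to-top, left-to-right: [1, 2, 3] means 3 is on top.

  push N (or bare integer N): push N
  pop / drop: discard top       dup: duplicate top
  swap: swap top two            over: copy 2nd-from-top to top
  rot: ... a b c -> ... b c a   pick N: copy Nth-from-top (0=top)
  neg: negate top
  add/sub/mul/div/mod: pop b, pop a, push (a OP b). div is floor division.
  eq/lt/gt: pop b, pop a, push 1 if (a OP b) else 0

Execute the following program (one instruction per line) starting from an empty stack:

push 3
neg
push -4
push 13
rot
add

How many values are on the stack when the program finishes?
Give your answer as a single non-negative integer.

Answer: 2

Derivation:
After 'push 3': stack = [3] (depth 1)
After 'neg': stack = [-3] (depth 1)
After 'push -4': stack = [-3, -4] (depth 2)
After 'push 13': stack = [-3, -4, 13] (depth 3)
After 'rot': stack = [-4, 13, -3] (depth 3)
After 'add': stack = [-4, 10] (depth 2)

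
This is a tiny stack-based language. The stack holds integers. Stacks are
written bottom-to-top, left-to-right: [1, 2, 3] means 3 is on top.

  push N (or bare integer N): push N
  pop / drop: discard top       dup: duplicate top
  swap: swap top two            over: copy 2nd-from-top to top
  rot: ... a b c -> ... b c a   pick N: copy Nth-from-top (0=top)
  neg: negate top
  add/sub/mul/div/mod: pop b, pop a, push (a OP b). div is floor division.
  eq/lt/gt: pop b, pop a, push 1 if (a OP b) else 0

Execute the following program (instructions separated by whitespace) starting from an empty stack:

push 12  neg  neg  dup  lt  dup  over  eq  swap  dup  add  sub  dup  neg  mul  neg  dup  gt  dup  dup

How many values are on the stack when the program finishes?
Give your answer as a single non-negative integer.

Answer: 3

Derivation:
After 'push 12': stack = [12] (depth 1)
After 'neg': stack = [-12] (depth 1)
After 'neg': stack = [12] (depth 1)
After 'dup': stack = [12, 12] (depth 2)
After 'lt': stack = [0] (depth 1)
After 'dup': stack = [0, 0] (depth 2)
After 'over': stack = [0, 0, 0] (depth 3)
After 'eq': stack = [0, 1] (depth 2)
After 'swap': stack = [1, 0] (depth 2)
After 'dup': stack = [1, 0, 0] (depth 3)
After 'add': stack = [1, 0] (depth 2)
After 'sub': stack = [1] (depth 1)
After 'dup': stack = [1, 1] (depth 2)
After 'neg': stack = [1, -1] (depth 2)
After 'mul': stack = [-1] (depth 1)
After 'neg': stack = [1] (depth 1)
After 'dup': stack = [1, 1] (depth 2)
After 'gt': stack = [0] (depth 1)
After 'dup': stack = [0, 0] (depth 2)
After 'dup': stack = [0, 0, 0] (depth 3)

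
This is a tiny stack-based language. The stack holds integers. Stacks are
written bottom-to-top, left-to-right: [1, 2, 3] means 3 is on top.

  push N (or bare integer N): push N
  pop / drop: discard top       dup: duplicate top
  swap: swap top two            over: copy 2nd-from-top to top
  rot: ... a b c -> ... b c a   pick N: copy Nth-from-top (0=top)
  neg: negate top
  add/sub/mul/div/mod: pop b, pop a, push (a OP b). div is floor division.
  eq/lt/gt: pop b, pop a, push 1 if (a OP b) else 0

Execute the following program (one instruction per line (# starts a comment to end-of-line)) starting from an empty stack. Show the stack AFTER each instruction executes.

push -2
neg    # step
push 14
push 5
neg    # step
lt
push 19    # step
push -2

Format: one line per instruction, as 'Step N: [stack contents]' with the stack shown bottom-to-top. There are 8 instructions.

Step 1: [-2]
Step 2: [2]
Step 3: [2, 14]
Step 4: [2, 14, 5]
Step 5: [2, 14, -5]
Step 6: [2, 0]
Step 7: [2, 0, 19]
Step 8: [2, 0, 19, -2]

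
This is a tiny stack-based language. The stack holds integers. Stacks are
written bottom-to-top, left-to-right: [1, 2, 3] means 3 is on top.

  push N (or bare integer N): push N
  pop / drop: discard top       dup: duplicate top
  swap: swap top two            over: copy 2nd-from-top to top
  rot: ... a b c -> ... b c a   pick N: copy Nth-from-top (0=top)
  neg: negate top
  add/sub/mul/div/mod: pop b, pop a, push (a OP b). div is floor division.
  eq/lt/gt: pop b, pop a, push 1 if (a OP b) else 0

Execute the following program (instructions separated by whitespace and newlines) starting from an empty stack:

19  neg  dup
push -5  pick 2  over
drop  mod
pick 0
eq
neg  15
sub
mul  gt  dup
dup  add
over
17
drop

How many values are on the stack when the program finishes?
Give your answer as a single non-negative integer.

After 'push 19': stack = [19] (depth 1)
After 'neg': stack = [-19] (depth 1)
After 'dup': stack = [-19, -19] (depth 2)
After 'push -5': stack = [-19, -19, -5] (depth 3)
After 'pick 2': stack = [-19, -19, -5, -19] (depth 4)
After 'over': stack = [-19, -19, -5, -19, -5] (depth 5)
After 'drop': stack = [-19, -19, -5, -19] (depth 4)
After 'mod': stack = [-19, -19, -5] (depth 3)
After 'pick 0': stack = [-19, -19, -5, -5] (depth 4)
After 'eq': stack = [-19, -19, 1] (depth 3)
  ...
After 'push 15': stack = [-19, -19, -1, 15] (depth 4)
After 'sub': stack = [-19, -19, -16] (depth 3)
After 'mul': stack = [-19, 304] (depth 2)
After 'gt': stack = [0] (depth 1)
After 'dup': stack = [0, 0] (depth 2)
After 'dup': stack = [0, 0, 0] (depth 3)
After 'add': stack = [0, 0] (depth 2)
After 'over': stack = [0, 0, 0] (depth 3)
After 'push 17': stack = [0, 0, 0, 17] (depth 4)
After 'drop': stack = [0, 0, 0] (depth 3)

Answer: 3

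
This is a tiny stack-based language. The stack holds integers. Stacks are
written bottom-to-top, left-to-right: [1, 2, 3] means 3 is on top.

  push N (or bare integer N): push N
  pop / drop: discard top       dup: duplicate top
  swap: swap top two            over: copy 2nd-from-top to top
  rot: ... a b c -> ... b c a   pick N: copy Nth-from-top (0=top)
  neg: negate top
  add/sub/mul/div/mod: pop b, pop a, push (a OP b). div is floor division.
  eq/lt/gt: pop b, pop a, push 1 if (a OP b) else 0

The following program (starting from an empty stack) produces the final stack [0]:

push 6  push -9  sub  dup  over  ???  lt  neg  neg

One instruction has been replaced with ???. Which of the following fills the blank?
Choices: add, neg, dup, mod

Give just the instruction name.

Answer: mod

Derivation:
Stack before ???: [15, 15, 15]
Stack after ???:  [15, 0]
Checking each choice:
  add: produces [1]
  neg: produces [15, 0]
  dup: produces [15, 15, 0]
  mod: MATCH


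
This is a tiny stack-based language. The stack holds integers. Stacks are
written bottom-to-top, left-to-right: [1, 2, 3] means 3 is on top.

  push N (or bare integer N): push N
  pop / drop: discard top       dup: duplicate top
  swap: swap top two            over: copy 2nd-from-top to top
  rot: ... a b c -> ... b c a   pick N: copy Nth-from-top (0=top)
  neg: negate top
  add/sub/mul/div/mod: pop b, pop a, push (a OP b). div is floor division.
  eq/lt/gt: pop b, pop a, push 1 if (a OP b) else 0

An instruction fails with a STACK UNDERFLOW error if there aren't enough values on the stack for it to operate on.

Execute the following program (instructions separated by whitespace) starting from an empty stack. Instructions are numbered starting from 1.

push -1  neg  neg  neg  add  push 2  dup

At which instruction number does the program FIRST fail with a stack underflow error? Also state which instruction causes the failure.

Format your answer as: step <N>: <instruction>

Answer: step 5: add

Derivation:
Step 1 ('push -1'): stack = [-1], depth = 1
Step 2 ('neg'): stack = [1], depth = 1
Step 3 ('neg'): stack = [-1], depth = 1
Step 4 ('neg'): stack = [1], depth = 1
Step 5 ('add'): needs 2 value(s) but depth is 1 — STACK UNDERFLOW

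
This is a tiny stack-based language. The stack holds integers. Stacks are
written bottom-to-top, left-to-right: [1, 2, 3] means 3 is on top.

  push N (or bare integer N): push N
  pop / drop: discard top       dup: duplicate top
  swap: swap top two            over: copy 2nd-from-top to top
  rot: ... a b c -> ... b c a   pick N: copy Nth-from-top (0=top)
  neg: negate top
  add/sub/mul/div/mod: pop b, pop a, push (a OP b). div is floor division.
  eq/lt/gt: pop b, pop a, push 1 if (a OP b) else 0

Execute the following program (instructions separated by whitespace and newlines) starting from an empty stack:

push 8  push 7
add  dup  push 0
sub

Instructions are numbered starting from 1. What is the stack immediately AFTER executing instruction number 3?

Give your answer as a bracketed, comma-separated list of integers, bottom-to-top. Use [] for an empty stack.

Step 1 ('push 8'): [8]
Step 2 ('push 7'): [8, 7]
Step 3 ('add'): [15]

Answer: [15]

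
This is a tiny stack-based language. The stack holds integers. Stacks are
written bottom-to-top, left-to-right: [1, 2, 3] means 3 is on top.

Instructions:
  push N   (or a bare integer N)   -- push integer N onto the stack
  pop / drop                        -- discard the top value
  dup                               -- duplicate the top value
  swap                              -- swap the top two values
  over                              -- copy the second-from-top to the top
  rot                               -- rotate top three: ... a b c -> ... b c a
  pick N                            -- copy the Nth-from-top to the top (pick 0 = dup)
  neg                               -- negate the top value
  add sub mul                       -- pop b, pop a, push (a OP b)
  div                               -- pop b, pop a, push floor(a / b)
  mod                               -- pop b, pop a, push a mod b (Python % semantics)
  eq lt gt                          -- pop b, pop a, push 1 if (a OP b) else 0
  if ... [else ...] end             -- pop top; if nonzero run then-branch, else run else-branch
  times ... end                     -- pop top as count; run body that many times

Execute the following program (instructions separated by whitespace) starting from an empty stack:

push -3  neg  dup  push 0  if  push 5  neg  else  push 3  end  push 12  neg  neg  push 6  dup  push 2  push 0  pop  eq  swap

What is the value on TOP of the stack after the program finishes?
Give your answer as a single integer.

Answer: 6

Derivation:
After 'push -3': [-3]
After 'neg': [3]
After 'dup': [3, 3]
After 'push 0': [3, 3, 0]
After 'if': [3, 3]
After 'push 3': [3, 3, 3]
After 'push 12': [3, 3, 3, 12]
After 'neg': [3, 3, 3, -12]
After 'neg': [3, 3, 3, 12]
After 'push 6': [3, 3, 3, 12, 6]
After 'dup': [3, 3, 3, 12, 6, 6]
After 'push 2': [3, 3, 3, 12, 6, 6, 2]
After 'push 0': [3, 3, 3, 12, 6, 6, 2, 0]
After 'pop': [3, 3, 3, 12, 6, 6, 2]
After 'eq': [3, 3, 3, 12, 6, 0]
After 'swap': [3, 3, 3, 12, 0, 6]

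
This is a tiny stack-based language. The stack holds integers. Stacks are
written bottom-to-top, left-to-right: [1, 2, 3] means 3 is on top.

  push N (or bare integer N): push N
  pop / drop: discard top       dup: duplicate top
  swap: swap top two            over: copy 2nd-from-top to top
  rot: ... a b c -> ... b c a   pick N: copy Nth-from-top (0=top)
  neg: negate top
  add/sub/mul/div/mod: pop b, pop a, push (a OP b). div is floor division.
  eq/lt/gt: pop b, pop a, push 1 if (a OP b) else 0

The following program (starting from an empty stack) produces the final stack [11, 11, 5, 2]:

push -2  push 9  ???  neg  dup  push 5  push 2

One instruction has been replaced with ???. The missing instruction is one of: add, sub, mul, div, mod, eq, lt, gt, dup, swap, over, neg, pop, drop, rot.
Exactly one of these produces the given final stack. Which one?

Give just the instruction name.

Stack before ???: [-2, 9]
Stack after ???:  [-11]
The instruction that transforms [-2, 9] -> [-11] is: sub

Answer: sub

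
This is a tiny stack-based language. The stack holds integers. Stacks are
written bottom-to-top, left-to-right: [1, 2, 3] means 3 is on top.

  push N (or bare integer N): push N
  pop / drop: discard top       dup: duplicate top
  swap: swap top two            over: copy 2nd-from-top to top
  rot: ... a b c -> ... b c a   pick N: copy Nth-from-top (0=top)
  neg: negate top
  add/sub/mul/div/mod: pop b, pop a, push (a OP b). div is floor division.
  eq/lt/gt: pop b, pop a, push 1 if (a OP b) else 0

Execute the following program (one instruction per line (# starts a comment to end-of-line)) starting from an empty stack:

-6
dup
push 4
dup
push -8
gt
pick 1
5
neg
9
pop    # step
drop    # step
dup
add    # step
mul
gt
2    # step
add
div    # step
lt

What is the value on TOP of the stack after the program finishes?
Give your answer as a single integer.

Answer: 1

Derivation:
After 'push -6': [-6]
After 'dup': [-6, -6]
After 'push 4': [-6, -6, 4]
After 'dup': [-6, -6, 4, 4]
After 'push -8': [-6, -6, 4, 4, -8]
After 'gt': [-6, -6, 4, 1]
After 'pick 1': [-6, -6, 4, 1, 4]
After 'push 5': [-6, -6, 4, 1, 4, 5]
After 'neg': [-6, -6, 4, 1, 4, -5]
After 'push 9': [-6, -6, 4, 1, 4, -5, 9]
After 'pop': [-6, -6, 4, 1, 4, -5]
After 'drop': [-6, -6, 4, 1, 4]
After 'dup': [-6, -6, 4, 1, 4, 4]
After 'add': [-6, -6, 4, 1, 8]
After 'mul': [-6, -6, 4, 8]
After 'gt': [-6, -6, 0]
After 'push 2': [-6, -6, 0, 2]
After 'add': [-6, -6, 2]
After 'div': [-6, -3]
After 'lt': [1]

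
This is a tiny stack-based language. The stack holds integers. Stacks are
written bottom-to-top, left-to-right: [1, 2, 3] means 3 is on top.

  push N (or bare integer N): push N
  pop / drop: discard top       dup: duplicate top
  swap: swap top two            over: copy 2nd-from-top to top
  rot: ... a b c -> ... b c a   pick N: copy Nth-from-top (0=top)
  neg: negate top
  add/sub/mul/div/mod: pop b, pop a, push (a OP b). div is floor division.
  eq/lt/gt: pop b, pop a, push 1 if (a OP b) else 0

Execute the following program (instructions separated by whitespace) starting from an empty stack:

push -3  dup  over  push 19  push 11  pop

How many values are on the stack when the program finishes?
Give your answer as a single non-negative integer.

After 'push -3': stack = [-3] (depth 1)
After 'dup': stack = [-3, -3] (depth 2)
After 'over': stack = [-3, -3, -3] (depth 3)
After 'push 19': stack = [-3, -3, -3, 19] (depth 4)
After 'push 11': stack = [-3, -3, -3, 19, 11] (depth 5)
After 'pop': stack = [-3, -3, -3, 19] (depth 4)

Answer: 4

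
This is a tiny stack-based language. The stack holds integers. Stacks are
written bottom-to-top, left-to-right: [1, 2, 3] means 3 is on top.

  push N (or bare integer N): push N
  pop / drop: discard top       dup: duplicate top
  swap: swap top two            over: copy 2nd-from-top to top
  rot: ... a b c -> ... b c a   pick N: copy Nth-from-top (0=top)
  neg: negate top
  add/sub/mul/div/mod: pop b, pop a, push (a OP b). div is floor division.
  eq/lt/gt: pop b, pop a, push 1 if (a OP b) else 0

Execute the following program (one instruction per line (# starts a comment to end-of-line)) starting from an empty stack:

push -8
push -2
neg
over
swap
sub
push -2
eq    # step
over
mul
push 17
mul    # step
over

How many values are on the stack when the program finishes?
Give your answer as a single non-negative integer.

Answer: 3

Derivation:
After 'push -8': stack = [-8] (depth 1)
After 'push -2': stack = [-8, -2] (depth 2)
After 'neg': stack = [-8, 2] (depth 2)
After 'over': stack = [-8, 2, -8] (depth 3)
After 'swap': stack = [-8, -8, 2] (depth 3)
After 'sub': stack = [-8, -10] (depth 2)
After 'push -2': stack = [-8, -10, -2] (depth 3)
After 'eq': stack = [-8, 0] (depth 2)
After 'over': stack = [-8, 0, -8] (depth 3)
After 'mul': stack = [-8, 0] (depth 2)
After 'push 17': stack = [-8, 0, 17] (depth 3)
After 'mul': stack = [-8, 0] (depth 2)
After 'over': stack = [-8, 0, -8] (depth 3)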